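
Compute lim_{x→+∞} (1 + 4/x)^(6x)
As x → +∞: write (1 + 4/x)^(6x) = ((1 + 4/x)^x)^6 → (e^4)^6 = e^24.
Limit = e^(24).

Final answer: e^(24)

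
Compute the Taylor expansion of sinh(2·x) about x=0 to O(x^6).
4·x^5/15 + 4·x^3/3 + 2·x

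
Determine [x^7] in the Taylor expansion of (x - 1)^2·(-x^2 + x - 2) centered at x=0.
Expand to order 7: (x - 1)^2·(-x^2 + x - 2) = -x^4 + 3·x^3 - 5·x^2 + 5·x - 2 + O(x^8).
The coefficient of x^7 is 0.

Final answer: 0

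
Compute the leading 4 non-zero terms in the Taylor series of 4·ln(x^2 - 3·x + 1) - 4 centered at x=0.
-24·x^3 - 14·x^2 - 12·x - 4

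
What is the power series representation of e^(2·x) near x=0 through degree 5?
4·x^5/15 + 2·x^4/3 + 4·x^3/3 + 2·x^2 + 2·x + 1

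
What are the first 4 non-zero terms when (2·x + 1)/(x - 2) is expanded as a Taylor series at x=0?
-5·x^3/16 - 5·x^2/8 - 5·x/4 - 1/2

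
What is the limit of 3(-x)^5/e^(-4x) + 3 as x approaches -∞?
The quotient is an ∞/∞ indeterminate form as x → -∞.
Compare growth rates of the dominant terms (exponentials ≫ polynomials ≫ logarithms), or apply L'Hôpital's rule; the quotient → 0.
Adding the constant: 0 + 3 = 3. Limit = 3.

Final answer: 3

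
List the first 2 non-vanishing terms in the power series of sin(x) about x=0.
-x^3/6 + x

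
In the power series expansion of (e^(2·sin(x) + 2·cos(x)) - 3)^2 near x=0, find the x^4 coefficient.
Expand to order 4: (e^(2·sin(x) + 2·cos(x)) - 3)^2 = x^4·(-3 + e^(2))^2·(-3·e^(4)/(-3 + e^(2))^2 - 17·e^(2)/(6·(-3 + e^(2)))) + x^3·(-3 + e^(2))^2·(-2·e^(2)/(-3 + e^(2)) + 4·e^(4)/(-3 + e^(2))^2) + x^2·(-3 + e^(2))^2·(2·e^(2)/(-3 + e^(2)) + 4·e^(4)/(-3 + e^(2))^2) + 4·x·(-3 + e^(2))·e^(2) + (-3 + e^(2))^2 + O(x^5).
The coefficient of x^4 is (-3 + e^(2))^2·(-3·e^(4)/(-3 + e^(2))^2 - 17·e^(2)/(6·(-3 + e^(2)))).

Final answer: (-3 + e^(2))^2·(-3·e^(4)/(-3 + e^(2))^2 - 17·e^(2)/(6·(-3 + e^(2))))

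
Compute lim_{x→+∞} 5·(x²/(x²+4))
Evaluate the dominant behaviour as x → +∞; each term tends to a finite value or vanishes.
Limit = 5.

Final answer: 5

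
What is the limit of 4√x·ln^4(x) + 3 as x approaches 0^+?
The product is a 0·∞ indeterminate form at x → 0⁺.
Rewrite the product as 4·ln^4(x) / x^(-1/2) and apply L'Hôpital, or use the standard hierarchy x^(-1/2) ≫ |ln x|^4 as x → 0⁺.
The indeterminate product → 0, so the limit = 3.

Final answer: 3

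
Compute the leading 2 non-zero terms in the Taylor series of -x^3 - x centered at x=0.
-x^3 - x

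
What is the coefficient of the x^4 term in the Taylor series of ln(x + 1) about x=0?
Expand to order 4: ln(x + 1) = -x^4/4 + x^3/3 - x^2/2 + x + O(x^5).
The coefficient of x^4 is -1/4.

Final answer: -1/4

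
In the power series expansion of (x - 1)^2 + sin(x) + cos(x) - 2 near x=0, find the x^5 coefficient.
Expand to order 5: (x - 1)^2 + sin(x) + cos(x) - 2 = x^5/120 + x^4/24 - x^3/6 + x^2/2 - x + O(x^6).
The coefficient of x^5 is 1/120.

Final answer: 1/120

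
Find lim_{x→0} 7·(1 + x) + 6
Direct substitution at x = 0 gives 13.

Final answer: 13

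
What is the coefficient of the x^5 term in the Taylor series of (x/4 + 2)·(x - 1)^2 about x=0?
Expand to order 5: (x/4 + 2)·(x - 1)^2 = x^3/4 + 3·x^2/2 - 15·x/4 + 2 + O(x^6).
The coefficient of x^5 is 0.

Final answer: 0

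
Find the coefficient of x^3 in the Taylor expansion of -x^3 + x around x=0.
Expand to order 3: -x^3 + x = -x^3 + x + O(x^4).
The coefficient of x^3 is -1.

Final answer: -1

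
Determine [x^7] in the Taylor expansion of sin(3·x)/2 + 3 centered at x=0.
Expand to order 7: sin(3·x)/2 + 3 = -243·x^7/1120 + 81·x^5/80 - 9·x^3/4 + 3·x/2 + 3 + O(x^8).
The coefficient of x^7 is -243/1120.

Final answer: -243/1120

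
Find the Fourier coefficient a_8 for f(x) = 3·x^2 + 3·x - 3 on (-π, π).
a_8 = (1/π) ∫_{-π}^{π} f(x)·cos(8x) dx.
Evaluate the integral (use parity and integration by parts as needed): a_8 = 3/16.

Final answer: 3/16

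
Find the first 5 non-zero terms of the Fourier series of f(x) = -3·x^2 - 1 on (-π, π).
12·cos(x) - 3·cos(2·x) + 4·cos(3·x)/3 - 3·cos(4·x)/4 - π^2 - 1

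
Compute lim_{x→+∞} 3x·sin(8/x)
As x → +∞: let u = 8/x → 0⁺; then 3·x·sin(8/x) = 3·8·sin(u)/u → 3·8·1 = 24.
Limit = 24.

Final answer: 24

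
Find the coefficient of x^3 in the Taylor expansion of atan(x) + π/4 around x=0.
Expand to order 3: atan(x) + π/4 = -x^3/3 + x + π/4 + O(x^4).
The coefficient of x^3 is -1/3.

Final answer: -1/3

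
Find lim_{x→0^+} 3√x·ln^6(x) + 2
The product is a 0·∞ indeterminate form at x → 0⁺.
Rewrite the product as 3·ln^6(x) / x^(-1/2) and apply L'Hôpital, or use the standard hierarchy x^(-1/2) ≫ |ln x|^6 as x → 0⁺.
The indeterminate product → 0, so the limit = 2.

Final answer: 2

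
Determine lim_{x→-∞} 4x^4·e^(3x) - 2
The product is a 0·∞ indeterminate form at x → -∞.
Rewrite the product as 4x^4 / e^(-3x) (an ∞/∞ form) and apply L'Hôpital, or use the standard hierarchy e^(3|x|) ≫ |x^4| as x → -∞.
The indeterminate product → 0, so the limit = -2.

Final answer: -2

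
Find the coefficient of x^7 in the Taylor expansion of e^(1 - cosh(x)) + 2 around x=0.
Expand to order 7: e^(1 - cosh(x)) + 2 = -x^6/720 + x^4/12 - x^2/2 + 3 + O(x^8).
The coefficient of x^7 is 0.

Final answer: 0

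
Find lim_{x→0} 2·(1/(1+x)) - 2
Direct substitution at x = 0 gives 0.

Final answer: 0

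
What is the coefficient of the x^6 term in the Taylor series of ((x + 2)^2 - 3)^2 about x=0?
Expand to order 6: ((x + 2)^2 - 3)^2 = x^4 + 8·x^3 + 18·x^2 + 8·x + 1 + O(x^7).
The coefficient of x^6 is 0.

Final answer: 0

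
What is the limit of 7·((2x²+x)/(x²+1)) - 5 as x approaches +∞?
Evaluate the dominant behaviour as x → +∞; each term tends to a finite value or vanishes.
Limit = 9.

Final answer: 9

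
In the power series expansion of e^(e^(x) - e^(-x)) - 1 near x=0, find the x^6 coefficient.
Expand to order 6: e^(e^(x) - e^(-x)) - 1 = 28·x^6/45 + 19·x^5/20 + 4·x^4/3 + 5·x^3/3 + 2·x^2 + 2·x + O(x^7).
The coefficient of x^6 is 28/45.

Final answer: 28/45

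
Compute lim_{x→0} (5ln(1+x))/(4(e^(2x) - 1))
Both numerator and denominator → 0 as x → 0; this is a 0/0 indeterminate form.
Expand each to leading order near x = 0: numerator ~ 5·x, denominator ~ 8·x.
The limit of the ratio is 5/8.

Final answer: 5/8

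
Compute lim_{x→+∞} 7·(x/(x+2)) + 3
Evaluate the dominant behaviour as x → +∞; each term tends to a finite value or vanishes.
Limit = 10.

Final answer: 10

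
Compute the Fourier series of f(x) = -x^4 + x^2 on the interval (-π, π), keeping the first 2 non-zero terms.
(-52 + 8·π^2)·cos(x) - π^4/5 + π^2/3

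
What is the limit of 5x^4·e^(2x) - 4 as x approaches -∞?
The product is a 0·∞ indeterminate form at x → -∞.
Rewrite the product as 5x^4 / e^(-2x) (an ∞/∞ form) and apply L'Hôpital, or use the standard hierarchy e^(2|x|) ≫ |x^4| as x → -∞.
The indeterminate product → 0, so the limit = -4.

Final answer: -4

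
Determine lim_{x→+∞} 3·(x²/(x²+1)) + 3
Evaluate the dominant behaviour as x → +∞; each term tends to a finite value or vanishes.
Limit = 6.

Final answer: 6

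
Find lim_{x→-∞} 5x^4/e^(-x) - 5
The quotient is an ∞/∞ indeterminate form as x → -∞.
Compare growth rates of the dominant terms (exponentials ≫ polynomials ≫ logarithms), or apply L'Hôpital's rule; the quotient → 0.
Adding the constant: 0 - 5 = -5. Limit = -5.

Final answer: -5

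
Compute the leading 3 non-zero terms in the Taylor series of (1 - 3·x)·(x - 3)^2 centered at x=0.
19·x^2 - 33·x + 9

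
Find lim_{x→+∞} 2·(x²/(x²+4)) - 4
Evaluate the dominant behaviour as x → +∞; each term tends to a finite value or vanishes.
Limit = -2.

Final answer: -2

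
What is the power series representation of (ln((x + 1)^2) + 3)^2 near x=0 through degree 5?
-14·x^5/15 + 2·x^4/3 - 2·x^2 + 12·x + 9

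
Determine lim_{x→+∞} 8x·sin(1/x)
As x → +∞: let u = 1/x → 0⁺; then 8·x·sin(1/x) = 8·1·sin(u)/u → 8·1·1 = 8.
Limit = 8.

Final answer: 8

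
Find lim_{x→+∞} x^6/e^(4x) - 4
The quotient is an ∞/∞ indeterminate form as x → +∞.
The exponential denominator e^(4x) dominates the polynomial numerator (e^x ≫ x^6 as x → ∞), so the quotient → 0.
Adding the constant: 0 - 4 = -4. Limit = -4.

Final answer: -4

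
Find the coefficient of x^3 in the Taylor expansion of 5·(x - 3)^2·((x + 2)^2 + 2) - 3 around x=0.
Expand to order 3: 5·(x - 3)^2·((x + 2)^2 + 2) - 3 = -10·x^3 - 45·x^2 + 267 + O(x^4).
The coefficient of x^3 is -10.

Final answer: -10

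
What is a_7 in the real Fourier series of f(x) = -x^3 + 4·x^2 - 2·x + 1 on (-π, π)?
a_7 = (1/π) ∫_{-π}^{π} f(x)·cos(7x) dx.
Evaluate the integral (use parity and integration by parts as needed): a_7 = -16/49.

Final answer: -16/49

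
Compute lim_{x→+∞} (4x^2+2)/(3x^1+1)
This is an ∞/∞ indeterminate form as x → +∞.
Divide numerator and denominator by x^2 and let the lower-order terms vanish; the numerator's degree 2 exceeds the denominator's degree 1, so the quotient diverges.
Limit = ∞.

Final answer: ∞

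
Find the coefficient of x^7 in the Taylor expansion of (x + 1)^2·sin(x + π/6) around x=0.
Expand to order 7: (x + 1)^2·sin(x + π/6) = x^7·(-1/720 + 41·√(3)/10080) + x^6·(√(3)/120 + 29/1440) + x^5·(1/24 - 19·√(3)/240) + x^4·(-√(3)/6 - 11/48) + x^3·(-1/2 + 5·√(3)/12) + x^2·(1/4 + √(3)) + x·(√(3)/2 + 1) + 1/2 + O(x^8).
The coefficient of x^7 is -1/720 + 41·√(3)/10080.

Final answer: -1/720 + 41·√(3)/10080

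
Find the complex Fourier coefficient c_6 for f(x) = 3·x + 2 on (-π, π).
Compute the real Fourier coefficients first: a_6 = 0, b_6 = -1.
Then c_6 = (a_6 − i·b_6)/2 = i/2.

Final answer: i/2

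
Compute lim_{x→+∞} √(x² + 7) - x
This is an ∞ − ∞ indeterminate form.
Multiply and divide by the conjugate √(x²+7) + x; the x² terms cancel, leaving 7/(√(x²+7)+x) → 0.
Limit = 0.

Final answer: 0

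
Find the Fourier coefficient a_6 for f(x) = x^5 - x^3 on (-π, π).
a_6 = (1/π) ∫_{-π}^{π} f(x)·cos(6x) dx.
Evaluate the integral (use parity and integration by parts as needed): a_6 = 0.

Final answer: 0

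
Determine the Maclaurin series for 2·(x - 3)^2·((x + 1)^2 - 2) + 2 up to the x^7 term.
2·x^4 - 8·x^3 - 8·x^2 + 48·x - 16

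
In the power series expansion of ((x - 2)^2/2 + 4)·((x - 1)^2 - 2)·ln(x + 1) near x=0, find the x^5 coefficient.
Expand to order 5: ((x - 2)^2/2 + 4)·((x - 1)^2 - 2)·ln(x + 1) = 97·x^5/15 - 115·x^4/12 + 25·x^3/2 - 7·x^2 - 6·x + O(x^6).
The coefficient of x^5 is 97/15.

Final answer: 97/15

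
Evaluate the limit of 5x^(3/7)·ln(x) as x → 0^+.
This is a 0·∞ indeterminate form at x → 0⁺.
Rewrite the product as 5·ln(x) / x^(-3/7) and apply L'Hôpital, or use the standard hierarchy x^(-3/7) ≫ |ln x| as x → 0⁺.
The indeterminate product → 0, so the limit = 0.

Final answer: 0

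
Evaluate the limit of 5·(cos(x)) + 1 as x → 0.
Direct substitution at x = 0 gives 6.

Final answer: 6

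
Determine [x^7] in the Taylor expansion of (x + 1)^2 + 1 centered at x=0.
Expand to order 7: (x + 1)^2 + 1 = x^2 + 2·x + 2 + O(x^8).
The coefficient of x^7 is 0.

Final answer: 0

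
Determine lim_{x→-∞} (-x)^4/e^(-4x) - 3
The quotient is an ∞/∞ indeterminate form as x → -∞.
Compare growth rates of the dominant terms (exponentials ≫ polynomials ≫ logarithms), or apply L'Hôpital's rule; the quotient → 0.
Adding the constant: 0 - 3 = -3. Limit = -3.

Final answer: -3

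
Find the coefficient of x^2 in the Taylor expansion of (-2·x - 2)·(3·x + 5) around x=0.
Expand to order 2: (-2·x - 2)·(3·x + 5) = -6·x^2 - 16·x - 10 + O(x^3).
The coefficient of x^2 is -6.

Final answer: -6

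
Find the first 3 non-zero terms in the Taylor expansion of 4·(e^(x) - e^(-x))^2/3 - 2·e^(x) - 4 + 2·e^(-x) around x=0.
16·x^2/3 - 4·x - 4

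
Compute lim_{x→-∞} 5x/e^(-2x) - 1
The quotient is an ∞/∞ indeterminate form as x → -∞.
Compare growth rates of the dominant terms (exponentials ≫ polynomials ≫ logarithms), or apply L'Hôpital's rule; the quotient → 0.
Adding the constant: 0 - 1 = -1. Limit = -1.

Final answer: -1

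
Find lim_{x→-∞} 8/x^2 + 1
Evaluate the dominant behaviour as x → -∞; each term tends to a finite value or vanishes.
Limit = 1.

Final answer: 1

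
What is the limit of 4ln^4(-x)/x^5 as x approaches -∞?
This is an ∞/∞ indeterminate form as x → -∞.
Compare growth rates of the dominant terms (exponentials ≫ polynomials ≫ logarithms), or apply L'Hôpital's rule; the quotient → 0.
Limit = 0.

Final answer: 0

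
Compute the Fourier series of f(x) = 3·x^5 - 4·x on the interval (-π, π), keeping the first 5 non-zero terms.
(-120·π^2 + 6·π^4 + 712)·sin(x) + (-3·π^4 - 37/2 + 15·π^2)·sin(2·x) + (-40·π^2/9 + 8/27 + 2·π^4)·sin(3·x) + (-3·π^4/2 + 83/64 + 15·π^2/8)·sin(4·x) + (-24·π^2/25 - 856/625 + 6·π^4/5)·sin(5·x)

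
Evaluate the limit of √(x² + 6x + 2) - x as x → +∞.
This is an ∞ − ∞ indeterminate form.
Multiply and divide by the conjugate √(x²+6x + 2) + x; the x² terms cancel, leaving (6x + 2)/(√(x²+6x + 2)+x) → 6/2 = 3.
Limit = 3.

Final answer: 3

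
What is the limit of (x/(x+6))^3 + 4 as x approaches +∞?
As x → +∞: x/(x+6) = 1/(1 + 6/x) → 1, and the 3rd power of a limit-1 base also → 1; with the additive constant, 1 + 4 = 5.
Limit = 5.

Final answer: 5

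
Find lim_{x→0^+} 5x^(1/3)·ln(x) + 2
The product is a 0·∞ indeterminate form at x → 0⁺.
Rewrite the product as 5·ln(x) / x^(-1/3) and apply L'Hôpital, or use the standard hierarchy x^(-1/3) ≫ |ln x| as x → 0⁺.
The indeterminate product → 0, so the limit = 2.

Final answer: 2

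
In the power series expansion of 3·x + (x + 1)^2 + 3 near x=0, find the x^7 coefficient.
Expand to order 7: 3·x + (x + 1)^2 + 3 = x^2 + 5·x + 4 + O(x^8).
The coefficient of x^7 is 0.

Final answer: 0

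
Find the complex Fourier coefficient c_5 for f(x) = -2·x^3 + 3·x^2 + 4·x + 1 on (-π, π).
Compute the real Fourier coefficients first: a_5 = -12/25, b_5 = 224/125 - 4·π^2/5.
Then c_5 = (a_5 − i·b_5)/2 = -6/25 - 112·i/125 + 2·i·π^2/5.

Final answer: -6/25 - 112·i/125 + 2·i·π^2/5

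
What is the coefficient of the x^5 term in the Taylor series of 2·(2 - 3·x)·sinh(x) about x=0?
Expand to order 5: 2·(2 - 3·x)·sinh(x) = x^5/30 - x^4 + 2·x^3/3 - 6·x^2 + 4·x + O(x^6).
The coefficient of x^5 is 1/30.

Final answer: 1/30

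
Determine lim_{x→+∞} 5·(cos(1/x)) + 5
Evaluate the dominant behaviour as x → +∞; each term tends to a finite value or vanishes.
Limit = 10.

Final answer: 10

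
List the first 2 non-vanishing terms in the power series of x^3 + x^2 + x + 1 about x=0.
x + 1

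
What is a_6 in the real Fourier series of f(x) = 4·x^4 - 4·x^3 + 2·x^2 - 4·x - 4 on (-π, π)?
a_6 = (1/π) ∫_{-π}^{π} f(x)·cos(6x) dx.
Evaluate the integral (use parity and integration by parts as needed): a_6 = 2/27 + 8·π^2/9.

Final answer: 2/27 + 8·π^2/9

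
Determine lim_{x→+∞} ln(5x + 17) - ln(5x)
This is an ∞ − ∞ indeterminate form.
Combine the logarithms: ln(5x+17) − ln(5x) = ln((5x+17)/(5x)) = ln(1 + 17/(5x)) → ln(1) = 0.
Limit = 0.

Final answer: 0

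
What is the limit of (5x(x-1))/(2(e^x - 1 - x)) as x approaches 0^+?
Both numerator and denominator → 0 as x → 0^+; this is a 0/0 indeterminate form.
Expand each to leading order near x = 0: numerator ~ -5·x, denominator ~ x^2.
The limit of the ratio is -∞.

Final answer: -∞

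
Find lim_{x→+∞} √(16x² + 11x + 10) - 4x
As x → +∞: multiply by the conjugate to get (11x+10)/(√(16x²+11x+10)+4x); the denominator ~ 8x, so the limit is 11/8.
Limit = 11/8.

Final answer: 11/8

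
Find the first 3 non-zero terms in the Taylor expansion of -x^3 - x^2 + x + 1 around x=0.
-x^2 + x + 1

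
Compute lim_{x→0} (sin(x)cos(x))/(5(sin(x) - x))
Both numerator and denominator → 0 as x → 0; this is a 0/0 indeterminate form.
Expand each to leading order near x = 0: numerator ~ x, denominator ~ -5·x^3/6.
The limit of the ratio is -∞.

Final answer: -∞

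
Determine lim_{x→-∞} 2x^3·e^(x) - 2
The product is a 0·∞ indeterminate form at x → -∞.
Rewrite the product as 2x^3 / e^(-x) (an ∞/∞ form) and apply L'Hôpital, or use the standard hierarchy e^(|x|) ≫ |x^3| as x → -∞.
The indeterminate product → 0, so the limit = -2.

Final answer: -2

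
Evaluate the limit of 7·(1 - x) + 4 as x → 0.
Direct substitution at x = 0 gives 11.

Final answer: 11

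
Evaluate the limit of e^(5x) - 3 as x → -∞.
Evaluate the dominant behaviour as x → -∞; each term tends to a finite value or vanishes.
Limit = -3.

Final answer: -3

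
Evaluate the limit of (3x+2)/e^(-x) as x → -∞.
This is an ∞/∞ indeterminate form as x → -∞.
Compare growth rates of the dominant terms (exponentials ≫ polynomials ≫ logarithms), or apply L'Hôpital's rule; the quotient → 0.
Limit = 0.

Final answer: 0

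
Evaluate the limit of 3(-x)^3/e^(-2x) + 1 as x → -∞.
The quotient is an ∞/∞ indeterminate form as x → -∞.
Compare growth rates of the dominant terms (exponentials ≫ polynomials ≫ logarithms), or apply L'Hôpital's rule; the quotient → 0.
Adding the constant: 0 + 1 = 1. Limit = 1.

Final answer: 1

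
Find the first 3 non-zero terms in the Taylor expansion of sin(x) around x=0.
x^5/120 - x^3/6 + x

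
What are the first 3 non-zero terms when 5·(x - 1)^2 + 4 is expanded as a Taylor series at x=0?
5·x^2 - 10·x + 9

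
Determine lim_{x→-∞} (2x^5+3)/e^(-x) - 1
The quotient is an ∞/∞ indeterminate form as x → -∞.
Compare growth rates of the dominant terms (exponentials ≫ polynomials ≫ logarithms), or apply L'Hôpital's rule; the quotient → 0.
Adding the constant: 0 - 1 = -1. Limit = -1.

Final answer: -1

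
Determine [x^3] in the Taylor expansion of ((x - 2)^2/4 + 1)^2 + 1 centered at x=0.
Expand to order 3: ((x - 2)^2/4 + 1)^2 + 1 = -x^3/2 + 2·x^2 - 4·x + 5 + O(x^4).
The coefficient of x^3 is -1/2.

Final answer: -1/2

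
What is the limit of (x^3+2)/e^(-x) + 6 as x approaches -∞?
The quotient is an ∞/∞ indeterminate form as x → -∞.
Compare growth rates of the dominant terms (exponentials ≫ polynomials ≫ logarithms), or apply L'Hôpital's rule; the quotient → 0.
Adding the constant: 0 + 6 = 6. Limit = 6.

Final answer: 6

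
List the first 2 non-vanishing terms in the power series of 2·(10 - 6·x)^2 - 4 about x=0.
196 - 240·x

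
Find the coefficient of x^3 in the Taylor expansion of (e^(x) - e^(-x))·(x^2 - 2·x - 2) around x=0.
Expand to order 3: (e^(x) - e^(-x))·(x^2 - 2·x - 2) = 4·x^3/3 - 4·x^2 - 4·x + O(x^4).
The coefficient of x^3 is 4/3.

Final answer: 4/3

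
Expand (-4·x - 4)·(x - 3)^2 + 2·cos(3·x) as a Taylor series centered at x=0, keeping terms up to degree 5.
27·x^4/4 - 4·x^3 + 11·x^2 - 12·x - 34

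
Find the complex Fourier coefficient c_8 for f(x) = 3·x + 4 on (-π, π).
Compute the real Fourier coefficients first: a_8 = 0, b_8 = -3/4.
Then c_8 = (a_8 − i·b_8)/2 = 3·i/8.

Final answer: 3·i/8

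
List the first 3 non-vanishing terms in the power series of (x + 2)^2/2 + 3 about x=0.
x^2/2 + 2·x + 5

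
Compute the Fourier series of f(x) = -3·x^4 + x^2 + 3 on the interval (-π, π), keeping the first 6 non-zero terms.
(-148 + 24·π^2)·cos(x) + (10 - 6·π^2)·cos(2·x) + (-20/9 + 8·π^2/3)·cos(3·x) + (13/16 - 3·π^2/2)·cos(4·x) + (-244/625 + 24·π^2/25)·cos(5·x) - 3·π^4/5 + 3 + π^2/3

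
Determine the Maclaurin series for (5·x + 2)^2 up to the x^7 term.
25·x^2 + 20·x + 4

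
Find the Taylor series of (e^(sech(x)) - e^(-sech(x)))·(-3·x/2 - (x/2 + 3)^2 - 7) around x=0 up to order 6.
x^6·(e^(-1)/720 + 589·e/180) + x^5·(-3·e/2 - 3·e^(-1)/8) + x^4·(-125·e/24 - 29·e^(-1)/24) + x^3·(9·e^(-1)/4 + 9·e/4) + x^2·(33·e^(-1)/4 + 31·e/4) + x·(-9·e/2 + 9·e^(-1)/2) - 16·e + 16·e^(-1)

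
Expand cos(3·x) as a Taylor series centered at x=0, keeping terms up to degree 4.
27·x^4/8 - 9·x^2/2 + 1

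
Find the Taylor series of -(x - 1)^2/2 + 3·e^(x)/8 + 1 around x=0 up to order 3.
x^3/16 - 5·x^2/16 + 11·x/8 + 7/8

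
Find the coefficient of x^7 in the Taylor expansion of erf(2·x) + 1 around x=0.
Expand to order 7: erf(2·x) + 1 = -128·x^7/(21·√(π)) + 32·x^5/(5·√(π)) - 16·x^3/(3·√(π)) + 4·x/√(π) + 1 + O(x^8).
The coefficient of x^7 is -128/(21·√(π)).

Final answer: -128/(21·√(π))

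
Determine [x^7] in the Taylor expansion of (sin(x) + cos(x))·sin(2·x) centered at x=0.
Expand to order 7: (sin(x) + cos(x))·sin(2·x) = -547·x^7/2520 + 91·x^6/180 + 61·x^5/60 - 5·x^4/3 - 7·x^3/3 + 2·x^2 + 2·x + O(x^8).
The coefficient of x^7 is -547/2520.

Final answer: -547/2520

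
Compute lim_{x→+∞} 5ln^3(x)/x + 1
The quotient is an ∞/∞ indeterminate form as x → +∞.
The polynomial denominator x dominates the logarithmic numerator (any positive power of x ≫ ln^3(x) as x → ∞), so the quotient → 0.
Adding the constant: 0 + 1 = 1. Limit = 1.

Final answer: 1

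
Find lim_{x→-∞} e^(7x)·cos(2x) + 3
Evaluate the dominant behaviour as x → -∞; each term tends to a finite value or vanishes.
Limit = 3.

Final answer: 3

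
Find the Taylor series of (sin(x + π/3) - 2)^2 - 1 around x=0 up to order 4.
x^4·(-2 + √(3)/2)^2·(√(3)/(24·(-2 + √(3)/2)) + 5/(48·(-2 + √(3)/2)^2)) + x^3·(-2 + √(3)/2)^2·(-√(3)/(4·(-2 + √(3)/2)^2) - 1/(6·(-2 + √(3)/2))) + x^2·(-2 + √(3)/2)^2·(1/(4·(-2 + √(3)/2)^2) - √(3)/(2·(-2 + √(3)/2))) + x·(-2 + √(3)/2) - 1 + (-2 + √(3)/2)^2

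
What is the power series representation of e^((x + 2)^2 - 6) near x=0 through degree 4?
115·x^4·e^(-2)/6 + 44·x^3·e^(-2)/3 + 9·x^2·e^(-2) + 4·x·e^(-2) + e^(-2)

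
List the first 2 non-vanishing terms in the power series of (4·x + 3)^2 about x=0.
24·x + 9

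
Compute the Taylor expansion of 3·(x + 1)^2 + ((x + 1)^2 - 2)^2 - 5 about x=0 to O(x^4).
4·x^3 + 5·x^2 + 2·x - 1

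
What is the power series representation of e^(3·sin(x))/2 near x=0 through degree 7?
-23·x^7/60 - 83·x^6/160 - x^5/10 + 15·x^4/16 + 2·x^3 + 9·x^2/4 + 3·x/2 + 1/2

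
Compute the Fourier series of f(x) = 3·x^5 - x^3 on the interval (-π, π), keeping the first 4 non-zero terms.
(-122·π^2 + 6·π^4 + 732)·sin(x) + (-3·π^4 - 24 + 16·π^2)·sin(2·x) + (-46·π^2/9 + 92/27 + 2·π^4)·sin(3·x) + (-3·π^4/2 - 57/64 + 19·π^2/8)·sin(4·x)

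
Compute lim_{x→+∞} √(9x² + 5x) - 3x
As x → +∞: multiply by the conjugate to get (5x)/(√(9x²+5x)+3x); the denominator ~ 6x, so the limit is 5/6.
Limit = 5/6.

Final answer: 5/6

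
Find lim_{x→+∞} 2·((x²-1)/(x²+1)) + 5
Evaluate the dominant behaviour as x → +∞; each term tends to a finite value or vanishes.
Limit = 7.

Final answer: 7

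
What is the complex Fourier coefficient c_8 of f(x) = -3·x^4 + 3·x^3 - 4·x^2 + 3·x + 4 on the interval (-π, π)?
Compute the real Fourier coefficients first: a_8 = -3·π^2/8 - 55/256, b_8 = -3·π^2/4 - 87/128.
Then c_8 = (a_8 − i·b_8)/2 = -3·π^2/16 - 55/512 + 87·i/256 + 3·i·π^2/8.

Final answer: -3·π^2/16 - 55/512 + 87·i/256 + 3·i·π^2/8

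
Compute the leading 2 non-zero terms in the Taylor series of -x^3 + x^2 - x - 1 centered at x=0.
-x - 1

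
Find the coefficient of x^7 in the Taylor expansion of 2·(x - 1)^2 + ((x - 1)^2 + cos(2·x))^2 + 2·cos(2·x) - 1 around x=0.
Expand to order 7: 2·(x - 1)^2 + ((x - 1)^2 + cos(2·x))^2 + 2·cos(2·x) - 1 = 16·x^7/45 - 28·x^6/15 - 8·x^5/3 + 5·x^4 + 4·x^3 - 2·x^2 - 12·x + 7 + O(x^8).
The coefficient of x^7 is 16/45.

Final answer: 16/45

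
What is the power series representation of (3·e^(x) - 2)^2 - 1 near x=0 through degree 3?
10·x^3 + 12·x^2 + 6·x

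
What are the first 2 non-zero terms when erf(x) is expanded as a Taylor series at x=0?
-2·x^3/(3·√(π)) + 2·x/√(π)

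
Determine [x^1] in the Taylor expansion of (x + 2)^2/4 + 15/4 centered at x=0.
Expand to order 1: (x + 2)^2/4 + 15/4 = x + 19/4 + O(x^2).
The coefficient of x^1 is 1.

Final answer: 1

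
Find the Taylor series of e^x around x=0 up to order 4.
x^4/24 + x^3/6 + x^2/2 + x + 1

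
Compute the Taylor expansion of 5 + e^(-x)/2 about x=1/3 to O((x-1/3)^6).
(1 + 10·e^(1/3))·e^(-1/3)/2 - e^(-1/3)·(x - 1/3)/2 + e^(-1/3)·(x - 1/3)^2/4 - e^(-1/3)·(x - 1/3)^3/12 + e^(-1/3)·(x - 1/3)^4/48 - e^(-1/3)·(x - 1/3)^5/240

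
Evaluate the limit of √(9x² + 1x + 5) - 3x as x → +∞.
As x → +∞: multiply by the conjugate to get (1x+5)/(√(9x²+1x+5)+3x); the denominator ~ 6x, so the limit is 1/6.
Limit = 1/6.

Final answer: 1/6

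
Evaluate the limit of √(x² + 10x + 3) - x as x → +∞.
This is an ∞ − ∞ indeterminate form.
Multiply and divide by the conjugate √(x²+10x + 3) + x; the x² terms cancel, leaving (10x + 3)/(√(x²+10x + 3)+x) → 10/2 = 5.
Limit = 5.

Final answer: 5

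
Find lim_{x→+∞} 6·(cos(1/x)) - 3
Evaluate the dominant behaviour as x → +∞; each term tends to a finite value or vanishes.
Limit = 3.

Final answer: 3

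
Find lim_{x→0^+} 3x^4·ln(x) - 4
The product is a 0·∞ indeterminate form at x → 0⁺.
Rewrite the product as 3·ln(x) / x^(-4) and apply L'Hôpital, or use the standard hierarchy x^(-4) ≫ |ln x| as x → 0⁺.
The indeterminate product → 0, so the limit = -4.

Final answer: -4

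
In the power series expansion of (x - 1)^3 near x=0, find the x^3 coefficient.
Expand to order 3: (x - 1)^3 = x^3 - 3·x^2 + 3·x - 1 + O(x^4).
The coefficient of x^3 is 1.

Final answer: 1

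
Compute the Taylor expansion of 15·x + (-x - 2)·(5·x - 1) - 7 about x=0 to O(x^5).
-5·x^2 + 6·x - 5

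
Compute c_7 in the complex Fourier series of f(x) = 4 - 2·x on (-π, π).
Compute the real Fourier coefficients first: a_7 = 0, b_7 = -4/7.
Then c_7 = (a_7 − i·b_7)/2 = 2·i/7.

Final answer: 2·i/7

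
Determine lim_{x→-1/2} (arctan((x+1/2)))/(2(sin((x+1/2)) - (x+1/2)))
Both numerator and denominator → 0 as x → -1/2; this is a 0/0 indeterminate form.
Expand each to leading order near x = -1/2: numerator ~ (x + 1/2), denominator ~ -(x + 1/2)^3/3.
The limit of the ratio is -∞.

Final answer: -∞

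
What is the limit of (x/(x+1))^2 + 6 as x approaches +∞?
As x → +∞: x/(x+1) = 1/(1 + 1/x) → 1, and the 2nd power of a limit-1 base also → 1; with the additive constant, 1 + 6 = 7.
Limit = 7.

Final answer: 7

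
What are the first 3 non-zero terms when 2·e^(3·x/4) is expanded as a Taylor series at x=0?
9·x^2/16 + 3·x/2 + 2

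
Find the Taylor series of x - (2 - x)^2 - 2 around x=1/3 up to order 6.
-40/9 + 13·(x - 1/3)/3 - (x - 1/3)^2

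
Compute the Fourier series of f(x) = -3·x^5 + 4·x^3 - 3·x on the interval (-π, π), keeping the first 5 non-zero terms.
(-774 - 6·π^4 + 128·π^2)·sin(x) + (-19·π^2 + 63/2 + 3·π^4)·sin(2·x) + (-2·π^4 - 182/27 + 64·π^2/9)·sin(3·x) + (-31·π^2/8 + 189/64 + 3·π^4/2)·sin(4·x) + (-6·π^4/5 - 1134/625 + 64·π^2/25)·sin(5·x)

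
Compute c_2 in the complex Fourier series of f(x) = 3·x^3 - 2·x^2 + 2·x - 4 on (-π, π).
Compute the real Fourier coefficients first: a_2 = -2, b_2 = 5/2 - 3·π^2.
Then c_2 = (a_2 − i·b_2)/2 = -1 - 5·i/4 + 3·i·π^2/2.

Final answer: -1 - 5·i/4 + 3·i·π^2/2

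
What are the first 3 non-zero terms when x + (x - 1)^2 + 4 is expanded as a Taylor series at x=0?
x^2 - x + 5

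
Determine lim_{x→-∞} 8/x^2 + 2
Evaluate the dominant behaviour as x → -∞; each term tends to a finite value or vanishes.
Limit = 2.

Final answer: 2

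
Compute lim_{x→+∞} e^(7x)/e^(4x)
This is an ∞/∞ indeterminate form as x → +∞.
Rewrite e^(7x)/e^(4x) = e^((7−4)x) = e^(3x); the exponent coefficient is 3 > 0 so e^(3x) → ∞.
Limit = ∞.

Final answer: ∞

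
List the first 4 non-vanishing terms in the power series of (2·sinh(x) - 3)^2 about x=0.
-2·x^3 + 4·x^2 - 12·x + 9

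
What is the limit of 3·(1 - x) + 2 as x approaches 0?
Direct substitution at x = 0 gives 5.

Final answer: 5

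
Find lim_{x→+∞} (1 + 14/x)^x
As x → +∞: this is the defining limit (1 + 14/x)^x → e^14.
Limit = e^(14).

Final answer: e^(14)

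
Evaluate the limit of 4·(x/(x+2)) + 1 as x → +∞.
Evaluate the dominant behaviour as x → +∞; each term tends to a finite value or vanishes.
Limit = 5.

Final answer: 5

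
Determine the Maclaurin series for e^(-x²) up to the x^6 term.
-x^6/6 + x^4/2 - x^2 + 1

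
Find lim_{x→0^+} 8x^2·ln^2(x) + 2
The product is a 0·∞ indeterminate form at x → 0⁺.
Rewrite the product as 8·ln^2(x) / x^(-2) and apply L'Hôpital, or use the standard hierarchy x^(-2) ≫ |ln x|^2 as x → 0⁺.
The indeterminate product → 0, so the limit = 2.

Final answer: 2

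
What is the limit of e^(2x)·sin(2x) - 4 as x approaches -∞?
Evaluate the dominant behaviour as x → -∞; each term tends to a finite value or vanishes.
Limit = -4.

Final answer: -4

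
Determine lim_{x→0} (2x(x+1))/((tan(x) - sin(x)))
Both numerator and denominator → 0 as x → 0; this is a 0/0 indeterminate form.
Expand each to leading order near x = 0: numerator ~ 2·x, denominator ~ x^3/2.
The limit of the ratio is ∞.

Final answer: ∞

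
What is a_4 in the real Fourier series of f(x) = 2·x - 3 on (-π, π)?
a_4 = (1/π) ∫_{-π}^{π} f(x)·cos(4x) dx.
Evaluate the integral (use parity and integration by parts as needed): a_4 = 0.

Final answer: 0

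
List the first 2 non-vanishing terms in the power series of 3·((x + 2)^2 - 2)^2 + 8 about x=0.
48·x + 20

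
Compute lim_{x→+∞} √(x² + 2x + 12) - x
As x → +∞: multiply by the conjugate to get (2x+12)/(√(x²+2x+12)+x); the denominator ~ 2x, so the limit is 2/2 = 1.
Limit = 1.

Final answer: 1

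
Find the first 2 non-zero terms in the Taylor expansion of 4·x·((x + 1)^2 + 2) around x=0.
8·x^2 + 12·x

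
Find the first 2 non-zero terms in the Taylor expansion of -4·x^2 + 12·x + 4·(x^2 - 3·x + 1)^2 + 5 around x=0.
9 - 12·x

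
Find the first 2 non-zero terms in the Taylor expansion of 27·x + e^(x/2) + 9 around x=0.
55·x/2 + 10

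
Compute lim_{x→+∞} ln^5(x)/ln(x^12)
This is an ∞/∞ indeterminate form as x → +∞.
Write ln(x^12) = 12·ln(x), reducing the quotient to ln^4(x)/12 → ∞.
Limit = ∞.

Final answer: ∞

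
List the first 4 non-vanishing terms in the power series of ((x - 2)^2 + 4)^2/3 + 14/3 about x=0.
-8·x^3/3 + 32·x^2/3 - 64·x/3 + 26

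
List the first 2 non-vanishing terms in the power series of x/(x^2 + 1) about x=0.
-x^3 + x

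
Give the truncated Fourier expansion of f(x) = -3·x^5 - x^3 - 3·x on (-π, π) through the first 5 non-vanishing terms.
(-714 - 6·π^4 + 118·π^2)·sin(x) + (-14·π^2 + 24 + 3·π^4)·sin(2·x) + (-2·π^4 - 122/27 + 34·π^2/9)·sin(3·x) + (-11·π^2/8 + 129/64 + 3·π^4/2)·sin(4·x) + (-6·π^4/5 - 834/625 + 14·π^2/25)·sin(5·x)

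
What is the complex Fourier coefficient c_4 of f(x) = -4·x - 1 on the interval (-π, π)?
Compute the real Fourier coefficients first: a_4 = 0, b_4 = 2.
Then c_4 = (a_4 − i·b_4)/2 = -i.

Final answer: -i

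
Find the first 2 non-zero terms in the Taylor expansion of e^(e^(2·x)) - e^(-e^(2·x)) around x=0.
x·(2·e^(-1) + 2·e) - e^(-1) + e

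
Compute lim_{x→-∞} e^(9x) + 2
Evaluate the dominant behaviour as x → -∞; each term tends to a finite value or vanishes.
Limit = 2.

Final answer: 2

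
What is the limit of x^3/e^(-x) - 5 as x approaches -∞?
The quotient is an ∞/∞ indeterminate form as x → -∞.
Compare growth rates of the dominant terms (exponentials ≫ polynomials ≫ logarithms), or apply L'Hôpital's rule; the quotient → 0.
Adding the constant: 0 - 5 = -5. Limit = -5.

Final answer: -5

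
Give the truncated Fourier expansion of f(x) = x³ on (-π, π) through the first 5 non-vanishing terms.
(-12 + 2·π^2)·sin(x) + (3/2 - π^2)·sin(2·x) + (-4/9 + 2·π^2/3)·sin(3·x) + (3/16 - π^2/2)·sin(4·x) + (-12/125 + 2·π^2/5)·sin(5·x)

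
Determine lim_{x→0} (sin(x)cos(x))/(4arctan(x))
Both numerator and denominator → 0 as x → 0; this is a 0/0 indeterminate form.
Expand each to leading order near x = 0: numerator ~ x, denominator ~ 4·x.
The limit of the ratio is 1/4.

Final answer: 1/4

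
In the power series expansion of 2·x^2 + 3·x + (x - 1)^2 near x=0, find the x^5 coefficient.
Expand to order 5: 2·x^2 + 3·x + (x - 1)^2 = 3·x^2 + x + 1 + O(x^6).
The coefficient of x^5 is 0.

Final answer: 0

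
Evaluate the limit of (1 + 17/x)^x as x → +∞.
As x → +∞: this is the defining limit (1 + 17/x)^x → e^17.
Limit = e^(17).

Final answer: e^(17)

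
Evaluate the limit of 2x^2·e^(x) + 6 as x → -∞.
The product is a 0·∞ indeterminate form at x → -∞.
Rewrite the product as 2x^2 / e^(-x) (an ∞/∞ form) and apply L'Hôpital, or use the standard hierarchy e^(|x|) ≫ |x^2| as x → -∞.
The indeterminate product → 0, so the limit = 6.

Final answer: 6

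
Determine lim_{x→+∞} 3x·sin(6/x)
As x → +∞: let u = 6/x → 0⁺; then 3·x·sin(6/x) = 3·6·sin(u)/u → 3·6·1 = 18.
Limit = 18.

Final answer: 18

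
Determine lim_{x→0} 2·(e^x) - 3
Direct substitution at x = 0 gives -1.

Final answer: -1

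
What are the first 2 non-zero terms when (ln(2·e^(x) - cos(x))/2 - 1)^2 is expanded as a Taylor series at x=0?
1 - 2·x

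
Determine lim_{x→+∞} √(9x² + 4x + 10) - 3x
As x → +∞: multiply by the conjugate to get (4x+10)/(√(9x²+4x+10)+3x); the denominator ~ 6x, so the limit is 4/6 = 2/3.
Limit = 2/3.

Final answer: 2/3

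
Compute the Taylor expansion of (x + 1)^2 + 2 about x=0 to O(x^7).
x^2 + 2·x + 3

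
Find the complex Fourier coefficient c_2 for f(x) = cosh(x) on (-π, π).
Compute the real Fourier coefficients first: a_2 = 2·sinh(π)/(5·π), b_2 = 0.
Then c_2 = (a_2 − i·b_2)/2 = sinh(π)/(5·π).

Final answer: sinh(π)/(5·π)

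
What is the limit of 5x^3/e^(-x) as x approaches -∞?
This is an ∞/∞ indeterminate form as x → -∞.
Compare growth rates of the dominant terms (exponentials ≫ polynomials ≫ logarithms), or apply L'Hôpital's rule; the quotient → 0.
Limit = 0.

Final answer: 0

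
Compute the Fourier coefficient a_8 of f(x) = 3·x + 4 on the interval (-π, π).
a_8 = (1/π) ∫_{-π}^{π} f(x)·cos(8x) dx.
Evaluate the integral (use parity and integration by parts as needed): a_8 = 0.

Final answer: 0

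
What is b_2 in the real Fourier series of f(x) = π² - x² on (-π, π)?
b_2 = (1/π) ∫_{-π}^{π} f(x)·sin(2x) dx.
Evaluate the integral (use parity and integration by parts as needed): b_2 = 0.

Final answer: 0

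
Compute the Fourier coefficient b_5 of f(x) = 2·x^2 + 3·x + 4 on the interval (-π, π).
b_5 = (1/π) ∫_{-π}^{π} f(x)·sin(5x) dx.
Evaluate the integral (use parity and integration by parts as needed): b_5 = 6/5.

Final answer: 6/5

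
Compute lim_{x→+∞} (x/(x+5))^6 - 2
As x → +∞: x/(x+5) = 1/(1 + 5/x) → 1, and the 6th power of a limit-1 base also → 1; with the additive constant, 1 - 2 = -1.
Limit = -1.

Final answer: -1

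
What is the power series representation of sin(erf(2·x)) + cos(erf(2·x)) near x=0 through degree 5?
x^5·(128/(15·π^(5/2)) + 32/(5·√(π)) + 128/(3·π^(3/2))) + x^4·(32/(3·π^2) + 64/(3·π)) + x^3·(-16/(3·√(π)) - 32/(3·π^(3/2))) - 8·x^2/π + 4·x/√(π) + 1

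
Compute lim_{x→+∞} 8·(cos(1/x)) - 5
Evaluate the dominant behaviour as x → +∞; each term tends to a finite value or vanishes.
Limit = 3.

Final answer: 3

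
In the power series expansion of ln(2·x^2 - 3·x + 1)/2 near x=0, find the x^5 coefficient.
Expand to order 5: ln(2·x^2 - 3·x + 1)/2 = -33·x^5/10 - 17·x^4/8 - 3·x^3/2 - 5·x^2/4 - 3·x/2 + O(x^6).
The coefficient of x^5 is -33/10.

Final answer: -33/10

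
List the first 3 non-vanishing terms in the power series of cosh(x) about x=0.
x^4/24 + x^2/2 + 1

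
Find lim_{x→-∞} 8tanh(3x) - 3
Evaluate the dominant behaviour as x → -∞; each term tends to a finite value or vanishes.
Limit = -11.

Final answer: -11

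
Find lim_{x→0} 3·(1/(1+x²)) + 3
Direct substitution at x = 0 gives 6.

Final answer: 6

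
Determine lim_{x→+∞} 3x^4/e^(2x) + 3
The quotient is an ∞/∞ indeterminate form as x → +∞.
The exponential denominator e^(2x) dominates the polynomial numerator (e^x ≫ x^4 as x → ∞), so the quotient → 0.
Adding the constant: 0 + 3 = 3. Limit = 3.

Final answer: 3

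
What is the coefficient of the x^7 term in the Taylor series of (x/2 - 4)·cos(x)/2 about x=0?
Expand to order 7: (x/2 - 4)·cos(x)/2 = -x^7/2880 + x^6/360 + x^5/96 - x^4/12 - x^3/8 + x^2 + x/4 - 2 + O(x^8).
The coefficient of x^7 is -1/2880.

Final answer: -1/2880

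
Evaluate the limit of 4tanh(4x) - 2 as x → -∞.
Evaluate the dominant behaviour as x → -∞; each term tends to a finite value or vanishes.
Limit = -6.

Final answer: -6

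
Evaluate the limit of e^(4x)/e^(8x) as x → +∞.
This is an ∞/∞ indeterminate form as x → +∞.
Rewrite e^(4x)/e^(8x) = e^((4−8)x) = e^(-4x); the exponent coefficient is -4 < 0 so e^(-4x) → 0.
Limit = 0.

Final answer: 0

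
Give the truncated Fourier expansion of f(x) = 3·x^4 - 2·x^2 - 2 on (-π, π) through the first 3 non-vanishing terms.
(152 - 24·π^2)·cos(x) + (-11 + 6·π^2)·cos(2·x) - 2·π^2/3 - 2 + 3·π^4/5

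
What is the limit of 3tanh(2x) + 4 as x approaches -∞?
Evaluate the dominant behaviour as x → -∞; each term tends to a finite value or vanishes.
Limit = 1.

Final answer: 1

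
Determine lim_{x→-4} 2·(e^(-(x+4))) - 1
Direct substitution at x = -4 gives 1.

Final answer: 1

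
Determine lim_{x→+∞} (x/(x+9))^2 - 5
As x → +∞: x/(x+9) = 1/(1 + 9/x) → 1, and the 2nd power of a limit-1 base also → 1; with the additive constant, 1 - 5 = -4.
Limit = -4.

Final answer: -4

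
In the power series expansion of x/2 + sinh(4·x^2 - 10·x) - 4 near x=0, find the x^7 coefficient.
Expand to order 7: x/2 + sinh(4·x^2 - 10·x) - 4 = -209000·x^7/63 + 5032·x^6/3 - 2740·x^5/3 + 200·x^4 - 500·x^3/3 + 4·x^2 - 19·x/2 - 4 + O(x^8).
The coefficient of x^7 is -209000/63.

Final answer: -209000/63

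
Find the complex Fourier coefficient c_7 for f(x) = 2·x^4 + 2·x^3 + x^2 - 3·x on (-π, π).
Compute the real Fourier coefficients first: a_7 = -16·π^2/49 - 100/2401, b_7 = -318/343 + 4·π^2/7.
Then c_7 = (a_7 − i·b_7)/2 = -8·π^2/49 - 50/2401 - 2·i·π^2/7 + 159·i/343.

Final answer: -8·π^2/49 - 50/2401 - 2·i·π^2/7 + 159·i/343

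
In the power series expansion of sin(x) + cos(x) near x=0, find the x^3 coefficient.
Expand to order 3: sin(x) + cos(x) = -x^3/6 - x^2/2 + x + 1 + O(x^4).
The coefficient of x^3 is -1/6.

Final answer: -1/6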